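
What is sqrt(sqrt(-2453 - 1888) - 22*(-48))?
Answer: sqrt(1056 + I*sqrt(4341)) ≈ 32.512 + 1.0133*I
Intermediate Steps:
sqrt(sqrt(-2453 - 1888) - 22*(-48)) = sqrt(sqrt(-4341) + 1056) = sqrt(I*sqrt(4341) + 1056) = sqrt(1056 + I*sqrt(4341))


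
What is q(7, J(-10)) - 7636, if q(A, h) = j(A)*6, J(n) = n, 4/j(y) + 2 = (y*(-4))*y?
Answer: -251992/33 ≈ -7636.1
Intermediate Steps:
j(y) = 4/(-2 - 4*y²) (j(y) = 4/(-2 + (y*(-4))*y) = 4/(-2 + (-4*y)*y) = 4/(-2 - 4*y²))
q(A, h) = -12/(1 + 2*A²) (q(A, h) = -2/(1 + 2*A²)*6 = -12/(1 + 2*A²))
q(7, J(-10)) - 7636 = -12/(1 + 2*7²) - 7636 = -12/(1 + 2*49) - 7636 = -12/(1 + 98) - 7636 = -12/99 - 7636 = -12*1/99 - 7636 = -4/33 - 7636 = -251992/33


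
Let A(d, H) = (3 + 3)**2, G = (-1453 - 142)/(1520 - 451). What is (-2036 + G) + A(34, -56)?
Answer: -2139595/1069 ≈ -2001.5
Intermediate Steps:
G = -1595/1069 ≈ -1.4920
A(d, H) = 36 (A(d, H) = 6**2 = 36)
(-2036 + G) + A(34, -56) = (-2036 - 1595/1069) + 36 = -2178079/1069 + 36 = -2139595/1069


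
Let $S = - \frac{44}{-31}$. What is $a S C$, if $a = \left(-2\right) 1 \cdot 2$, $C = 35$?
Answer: $- \frac{6160}{31} \approx -198.71$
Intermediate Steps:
$S = \frac{44}{31}$ ($S = - \frac{44 \left(-1\right)}{31} = \left(-1\right) \left(- \frac{44}{31}\right) = \frac{44}{31} \approx 1.4194$)
$a = -4$ ($a = \left(-2\right) 2 = -4$)
$a S C = \left(-4\right) \frac{44}{31} \cdot 35 = \left(- \frac{176}{31}\right) 35 = - \frac{6160}{31}$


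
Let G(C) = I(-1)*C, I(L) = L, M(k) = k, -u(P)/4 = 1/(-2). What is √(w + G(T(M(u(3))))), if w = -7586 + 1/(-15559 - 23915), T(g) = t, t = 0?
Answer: I*√1313386669290/13158 ≈ 87.098*I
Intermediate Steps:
u(P) = 2 (u(P) = -4/(-2) = -4*(-½) = 2)
T(g) = 0
G(C) = -C
w = -299449765/39474 (w = -7586 + 1/(-39474) = -7586 - 1/39474 = -299449765/39474 ≈ -7586.0)
√(w + G(T(M(u(3))))) = √(-299449765/39474 - 1*0) = √(-299449765/39474 + 0) = √(-299449765/39474) = I*√1313386669290/13158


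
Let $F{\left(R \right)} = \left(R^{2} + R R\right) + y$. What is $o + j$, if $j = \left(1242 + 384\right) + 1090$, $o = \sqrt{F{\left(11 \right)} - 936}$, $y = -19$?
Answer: $2716 + i \sqrt{713} \approx 2716.0 + 26.702 i$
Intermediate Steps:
$F{\left(R \right)} = -19 + 2 R^{2}$ ($F{\left(R \right)} = \left(R^{2} + R R\right) - 19 = \left(R^{2} + R^{2}\right) - 19 = 2 R^{2} - 19 = -19 + 2 R^{2}$)
$o = i \sqrt{713}$ ($o = \sqrt{\left(-19 + 2 \cdot 11^{2}\right) - 936} = \sqrt{\left(-19 + 2 \cdot 121\right) - 936} = \sqrt{\left(-19 + 242\right) - 936} = \sqrt{223 - 936} = \sqrt{-713} = i \sqrt{713} \approx 26.702 i$)
$j = 2716$ ($j = 1626 + 1090 = 2716$)
$o + j = i \sqrt{713} + 2716 = 2716 + i \sqrt{713}$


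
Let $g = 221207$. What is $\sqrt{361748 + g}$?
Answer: $\sqrt{582955} \approx 763.51$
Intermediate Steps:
$\sqrt{361748 + g} = \sqrt{361748 + 221207} = \sqrt{582955}$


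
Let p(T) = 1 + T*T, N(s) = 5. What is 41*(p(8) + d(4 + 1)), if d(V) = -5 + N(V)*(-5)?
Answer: 1435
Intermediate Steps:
p(T) = 1 + T²
d(V) = -30 (d(V) = -5 + 5*(-5) = -5 - 25 = -30)
41*(p(8) + d(4 + 1)) = 41*((1 + 8²) - 30) = 41*((1 + 64) - 30) = 41*(65 - 30) = 41*35 = 1435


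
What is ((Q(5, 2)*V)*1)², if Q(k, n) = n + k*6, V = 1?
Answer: 1024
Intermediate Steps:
Q(k, n) = n + 6*k
((Q(5, 2)*V)*1)² = (((2 + 6*5)*1)*1)² = (((2 + 30)*1)*1)² = ((32*1)*1)² = (32*1)² = 32² = 1024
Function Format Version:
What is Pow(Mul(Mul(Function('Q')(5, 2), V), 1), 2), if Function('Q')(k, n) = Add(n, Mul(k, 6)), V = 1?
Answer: 1024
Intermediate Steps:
Function('Q')(k, n) = Add(n, Mul(6, k))
Pow(Mul(Mul(Function('Q')(5, 2), V), 1), 2) = Pow(Mul(Mul(Add(2, Mul(6, 5)), 1), 1), 2) = Pow(Mul(Mul(Add(2, 30), 1), 1), 2) = Pow(Mul(Mul(32, 1), 1), 2) = Pow(Mul(32, 1), 2) = Pow(32, 2) = 1024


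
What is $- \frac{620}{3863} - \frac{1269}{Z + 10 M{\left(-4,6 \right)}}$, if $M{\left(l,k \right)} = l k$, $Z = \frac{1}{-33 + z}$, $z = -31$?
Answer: $\frac{304213588}{59339543} \approx 5.1267$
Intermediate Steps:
$Z = - \frac{1}{64}$ ($Z = \frac{1}{-33 - 31} = \frac{1}{-64} = - \frac{1}{64} \approx -0.015625$)
$M{\left(l,k \right)} = k l$
$- \frac{620}{3863} - \frac{1269}{Z + 10 M{\left(-4,6 \right)}} = - \frac{620}{3863} - \frac{1269}{- \frac{1}{64} + 10 \cdot 6 \left(-4\right)} = \left(-620\right) \frac{1}{3863} - \frac{1269}{- \frac{1}{64} + 10 \left(-24\right)} = - \frac{620}{3863} - \frac{1269}{- \frac{1}{64} - 240} = - \frac{620}{3863} - \frac{1269}{- \frac{15361}{64}} = - \frac{620}{3863} - - \frac{81216}{15361} = - \frac{620}{3863} + \frac{81216}{15361} = \frac{304213588}{59339543}$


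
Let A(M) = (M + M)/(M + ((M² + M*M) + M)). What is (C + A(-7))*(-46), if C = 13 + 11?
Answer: -3289/3 ≈ -1096.3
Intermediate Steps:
A(M) = 2*M/(2*M + 2*M²) (A(M) = (2*M)/(M + ((M² + M²) + M)) = (2*M)/(M + (2*M² + M)) = (2*M)/(M + (M + 2*M²)) = (2*M)/(2*M + 2*M²) = 2*M/(2*M + 2*M²))
C = 24
(C + A(-7))*(-46) = (24 + 1/(1 - 7))*(-46) = (24 + 1/(-6))*(-46) = (24 - ⅙)*(-46) = (143/6)*(-46) = -3289/3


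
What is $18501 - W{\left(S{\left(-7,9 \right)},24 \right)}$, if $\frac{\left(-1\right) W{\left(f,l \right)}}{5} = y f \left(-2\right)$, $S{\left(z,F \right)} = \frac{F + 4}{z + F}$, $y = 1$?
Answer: $18436$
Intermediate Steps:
$S{\left(z,F \right)} = \frac{4 + F}{F + z}$
$W{\left(f,l \right)} = 10 f$ ($W{\left(f,l \right)} = - 5 \cdot 1 f \left(-2\right) = - 5 f \left(-2\right) = - 5 \left(- 2 f\right) = 10 f$)
$18501 - W{\left(S{\left(-7,9 \right)},24 \right)} = 18501 - 10 \frac{4 + 9}{9 - 7} = 18501 - 10 \cdot \frac{1}{2} \cdot 13 = 18501 - 10 \cdot \frac{13}{2} = 18501 - 65 = 18436$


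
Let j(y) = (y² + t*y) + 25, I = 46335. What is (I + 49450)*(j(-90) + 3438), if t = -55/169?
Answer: 187652106145/169 ≈ 1.1104e+9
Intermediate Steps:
t = -55/169 (t = -55*1/169 = -55/169 ≈ -0.32544)
j(y) = 25 + y² - 55*y/169 (j(y) = (y² - 55*y/169) + 25 = 25 + y² - 55*y/169)
(I + 49450)*(j(-90) + 3438) = (46335 + 49450)*((25 + (-90)² - 55/169*(-90)) + 3438) = 95785*((25 + 8100 + 4950/169) + 3438) = 95785*(1378075/169 + 3438) = 95785*(1959097/169) = 187652106145/169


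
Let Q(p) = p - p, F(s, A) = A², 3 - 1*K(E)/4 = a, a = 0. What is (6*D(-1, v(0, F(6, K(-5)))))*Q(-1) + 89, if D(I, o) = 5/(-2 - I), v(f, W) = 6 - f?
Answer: 89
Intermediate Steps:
K(E) = 12 (K(E) = 12 - 4*0 = 12 + 0 = 12)
Q(p) = 0
(6*D(-1, v(0, F(6, K(-5)))))*Q(-1) + 89 = (6*(-5/(2 - 1)))*0 + 89 = (6*(-5/1))*0 + 89 = (6*(-5*1))*0 + 89 = (6*(-5))*0 + 89 = -30*0 + 89 = 0 + 89 = 89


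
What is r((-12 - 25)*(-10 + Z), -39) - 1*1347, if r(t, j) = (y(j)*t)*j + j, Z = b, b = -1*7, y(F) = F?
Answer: 955323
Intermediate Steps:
b = -7
Z = -7
r(t, j) = j + t*j² (r(t, j) = (j*t)*j + j = t*j² + j = j + t*j²)
r((-12 - 25)*(-10 + Z), -39) - 1*1347 = -39*(1 - 39*(-12 - 25)*(-10 - 7)) - 1*1347 = -39*(1 - (-1443)*(-17)) - 1347 = -39*(1 - 39*629) - 1347 = -39*(1 - 24531) - 1347 = -39*(-24530) - 1347 = 956670 - 1347 = 955323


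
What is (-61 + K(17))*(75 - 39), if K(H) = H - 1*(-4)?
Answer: -1440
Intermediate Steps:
K(H) = 4 + H (K(H) = H + 4 = 4 + H)
(-61 + K(17))*(75 - 39) = (-61 + (4 + 17))*(75 - 39) = (-61 + 21)*36 = -40*36 = -1440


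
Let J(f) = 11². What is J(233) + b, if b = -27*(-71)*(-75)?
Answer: -143654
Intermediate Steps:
J(f) = 121
b = -143775 (b = 1917*(-75) = -143775)
J(233) + b = 121 - 143775 = -143654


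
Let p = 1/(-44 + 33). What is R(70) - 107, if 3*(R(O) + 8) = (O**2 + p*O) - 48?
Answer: 49507/33 ≈ 1500.2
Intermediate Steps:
p = -1/11 (p = 1/(-11) = -1/11 ≈ -0.090909)
R(O) = -24 - O/33 + O**2/3 (R(O) = -8 + ((O**2 - O/11) - 48)/3 = -8 + (-48 + O**2 - O/11)/3 = -8 + (-16 - O/33 + O**2/3) = -24 - O/33 + O**2/3)
R(70) - 107 = (-24 - 1/33*70 + (1/3)*70**2) - 107 = (-24 - 70/33 + (1/3)*4900) - 107 = (-24 - 70/33 + 4900/3) - 107 = 53038/33 - 107 = 49507/33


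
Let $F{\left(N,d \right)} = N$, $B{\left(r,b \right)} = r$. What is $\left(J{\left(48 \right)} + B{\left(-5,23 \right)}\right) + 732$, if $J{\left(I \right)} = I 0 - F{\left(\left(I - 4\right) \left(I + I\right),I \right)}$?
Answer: $-3497$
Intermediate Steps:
$J{\left(I \right)} = - 2 I \left(-4 + I\right)$ ($J{\left(I \right)} = I 0 - \left(I - 4\right) \left(I + I\right) = 0 - \left(-4 + I\right) 2 I = 0 - 2 I \left(-4 + I\right) = - 2 I \left(-4 + I\right)$)
$\left(J{\left(48 \right)} + B{\left(-5,23 \right)}\right) + 732 = \left(2 \cdot 48 \left(4 - 48\right) - 5\right) + 732 = \left(2 \cdot 48 \left(-44\right) - 5\right) + 732 = \left(-4224 - 5\right) + 732 = -4229 + 732 = -3497$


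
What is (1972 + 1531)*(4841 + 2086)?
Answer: 24265281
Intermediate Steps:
(1972 + 1531)*(4841 + 2086) = 3503*6927 = 24265281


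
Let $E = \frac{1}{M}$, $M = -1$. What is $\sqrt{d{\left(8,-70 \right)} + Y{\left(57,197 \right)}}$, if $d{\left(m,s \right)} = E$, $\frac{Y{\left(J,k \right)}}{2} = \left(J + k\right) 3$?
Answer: $\sqrt{1523} \approx 39.026$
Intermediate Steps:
$E = -1$ ($E = \frac{1}{-1} = -1$)
$Y{\left(J,k \right)} = 6 J + 6 k$ ($Y{\left(J,k \right)} = 2 \left(J + k\right) 3 = 2 \left(3 J + 3 k\right) = 6 J + 6 k$)
$d{\left(m,s \right)} = -1$
$\sqrt{d{\left(8,-70 \right)} + Y{\left(57,197 \right)}} = \sqrt{-1 + \left(6 \cdot 57 + 6 \cdot 197\right)} = \sqrt{-1 + \left(342 + 1182\right)} = \sqrt{-1 + 1524} = \sqrt{1523}$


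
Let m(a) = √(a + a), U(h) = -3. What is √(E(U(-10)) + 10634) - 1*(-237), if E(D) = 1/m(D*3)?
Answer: 237 + √(382824 - 6*I*√2)/6 ≈ 340.12 - 0.0011428*I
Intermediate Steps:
m(a) = √2*√a (m(a) = √(2*a) = √2*√a)
E(D) = √6/(6*√D) (E(D) = 1/(√2*√(D*3)) = 1/(√2*√(3*D)) = 1/(√2*(√3*√D)) = 1/(√6*√D) = √6/(6*√D))
√(E(U(-10)) + 10634) - 1*(-237) = √(√6/(6*√(-3)) + 10634) - 1*(-237) = √(√6*(-I*√3/3)/6 + 10634) + 237 = √(-I*√2/6 + 10634) + 237 = √(10634 - I*√2/6) + 237 = 237 + √(10634 - I*√2/6)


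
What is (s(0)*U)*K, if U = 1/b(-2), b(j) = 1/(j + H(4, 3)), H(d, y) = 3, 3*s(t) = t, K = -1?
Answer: 0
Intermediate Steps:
s(t) = t/3
b(j) = 1/(3 + j) (b(j) = 1/(j + 3) = 1/(3 + j))
U = 1 (U = 1/(1/(3 - 2)) = 1/(1/1) = 1/1 = 1)
(s(0)*U)*K = (((⅓)*0)*1)*(-1) = (0*1)*(-1) = 0*(-1) = 0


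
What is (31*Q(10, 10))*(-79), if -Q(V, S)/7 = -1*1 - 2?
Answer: -51429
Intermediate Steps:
Q(V, S) = 21 (Q(V, S) = -7*(-1*1 - 2) = -7*(-1 - 2) = -7*(-3) = 21)
(31*Q(10, 10))*(-79) = (31*21)*(-79) = 651*(-79) = -51429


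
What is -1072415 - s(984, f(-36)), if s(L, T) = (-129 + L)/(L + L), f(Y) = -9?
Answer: -703504525/656 ≈ -1.0724e+6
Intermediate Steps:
s(L, T) = (-129 + L)/(2*L) (s(L, T) = (-129 + L)/((2*L)) = (-129 + L)*(1/(2*L)) = (-129 + L)/(2*L))
-1072415 - s(984, f(-36)) = -1072415 - (-129 + 984)/(2*984) = -1072415 - 855/(2*984) = -1072415 - 1*285/656 = -1072415 - 285/656 = -703504525/656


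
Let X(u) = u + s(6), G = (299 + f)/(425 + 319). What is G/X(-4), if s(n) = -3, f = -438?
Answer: 139/5208 ≈ 0.026690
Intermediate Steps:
G = -139/744 (G = (299 - 438)/(425 + 319) = -139/744 ≈ -0.18683)
X(u) = -3 + u (X(u) = u - 3 = -3 + u)
G/X(-4) = -139/(744*(-3 - 4)) = -139/744/(-7) = -139/744*(-1/7) = 139/5208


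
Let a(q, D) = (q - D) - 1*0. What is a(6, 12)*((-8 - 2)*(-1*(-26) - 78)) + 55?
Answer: -3065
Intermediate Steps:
a(q, D) = q - D (a(q, D) = (q - D) + 0 = q - D)
a(6, 12)*((-8 - 2)*(-1*(-26) - 78)) + 55 = (6 - 1*12)*((-8 - 2)*(-1*(-26) - 78)) + 55 = (6 - 12)*(-10*(26 - 78)) + 55 = -(-60)*(-52) + 55 = -6*520 + 55 = -3120 + 55 = -3065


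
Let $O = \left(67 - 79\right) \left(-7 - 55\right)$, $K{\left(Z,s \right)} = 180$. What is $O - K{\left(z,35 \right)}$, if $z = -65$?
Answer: $564$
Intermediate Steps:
$O = 744$ ($O = \left(-12\right) \left(-62\right) = 744$)
$O - K{\left(z,35 \right)} = 744 - 180 = 564$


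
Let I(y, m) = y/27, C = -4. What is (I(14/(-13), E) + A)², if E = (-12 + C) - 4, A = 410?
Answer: 20706058816/123201 ≈ 1.6807e+5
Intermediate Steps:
E = -20 (E = (-12 - 4) - 4 = -16 - 4 = -20)
I(y, m) = y/27 (I(y, m) = y*(1/27) = y/27)
(I(14/(-13), E) + A)² = ((14/(-13))/27 + 410)² = ((14*(-1/13))/27 + 410)² = ((1/27)*(-14/13) + 410)² = (-14/351 + 410)² = (143896/351)² = 20706058816/123201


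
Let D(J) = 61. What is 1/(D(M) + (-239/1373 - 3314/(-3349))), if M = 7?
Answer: 4598177/284238508 ≈ 0.016177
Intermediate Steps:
1/(D(M) + (-239/1373 - 3314/(-3349))) = 1/(61 + (-239/1373 - 3314/(-3349))) = 1/(61 + (-239*1/1373 - 3314*(-1/3349))) = 1/(61 + (-239/1373 + 3314/3349)) = 1/(61 + 3749711/4598177) = 1/(284238508/4598177) = 4598177/284238508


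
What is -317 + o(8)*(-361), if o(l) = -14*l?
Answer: 40115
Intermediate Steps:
-317 + o(8)*(-361) = -317 - 14*8*(-361) = -317 - 112*(-361) = -317 + 40432 = 40115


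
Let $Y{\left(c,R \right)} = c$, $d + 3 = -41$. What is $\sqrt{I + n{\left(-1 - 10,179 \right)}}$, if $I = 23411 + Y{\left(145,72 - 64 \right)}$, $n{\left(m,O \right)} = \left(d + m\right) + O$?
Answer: $8 \sqrt{370} \approx 153.88$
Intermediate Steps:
$d = -44$ ($d = -3 - 41 = -44$)
$n{\left(m,O \right)} = -44 + O + m$ ($n{\left(m,O \right)} = \left(-44 + m\right) + O = -44 + O + m$)
$I = 23556$ ($I = 23411 + 145 = 23556$)
$\sqrt{I + n{\left(-1 - 10,179 \right)}} = \sqrt{23556 - -124} = \sqrt{23556 + 124} = \sqrt{23680} = 8 \sqrt{370}$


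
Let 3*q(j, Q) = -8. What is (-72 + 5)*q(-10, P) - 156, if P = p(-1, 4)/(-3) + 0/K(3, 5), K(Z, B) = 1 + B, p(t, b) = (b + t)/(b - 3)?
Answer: 68/3 ≈ 22.667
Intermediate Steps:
p(t, b) = (b + t)/(-3 + b)
P = -1 (P = ((4 - 1)/(-3 + 4))/(-3) + 0/(1 + 5) = (3/1)*(-1/3) + 0/6 = (1*3)*(-1/3) + 0*(1/6) = 3*(-1/3) + 0 = -1 + 0 = -1)
q(j, Q) = -8/3 (q(j, Q) = (1/3)*(-8) = -8/3)
(-72 + 5)*q(-10, P) - 156 = (-72 + 5)*(-8/3) - 156 = -67*(-8/3) - 156 = 536/3 - 156 = 68/3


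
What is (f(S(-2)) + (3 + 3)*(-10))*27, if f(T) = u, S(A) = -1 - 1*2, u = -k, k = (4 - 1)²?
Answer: -1863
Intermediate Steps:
k = 9 (k = 3² = 9)
u = -9 (u = -1*9 = -9)
S(A) = -3 (S(A) = -1 - 2 = -3)
f(T) = -9
(f(S(-2)) + (3 + 3)*(-10))*27 = (-9 + (3 + 3)*(-10))*27 = (-9 + 6*(-10))*27 = (-9 - 60)*27 = -69*27 = -1863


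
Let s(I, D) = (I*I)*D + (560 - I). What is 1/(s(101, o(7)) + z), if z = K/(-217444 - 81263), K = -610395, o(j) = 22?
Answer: 99569/22391379754 ≈ 4.4468e-6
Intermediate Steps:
s(I, D) = 560 - I + D*I² (s(I, D) = I²*D + (560 - I) = D*I² + (560 - I) = 560 - I + D*I²)
z = 203465/99569 (z = -610395/(-217444 - 81263) = -610395/(-298707) = -610395*(-1/298707) = 203465/99569 ≈ 2.0435)
1/(s(101, o(7)) + z) = 1/((560 - 1*101 + 22*101²) + 203465/99569) = 1/((560 - 101 + 22*10201) + 203465/99569) = 1/((560 - 101 + 224422) + 203465/99569) = 1/(224881 + 203465/99569) = 1/(22391379754/99569) = 99569/22391379754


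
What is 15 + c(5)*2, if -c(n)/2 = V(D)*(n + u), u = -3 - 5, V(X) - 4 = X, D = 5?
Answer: 123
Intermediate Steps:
V(X) = 4 + X
u = -8
c(n) = 144 - 18*n (c(n) = -2*(4 + 5)*(n - 8) = -18*(-8 + n) = -2*(-72 + 9*n) = 144 - 18*n)
15 + c(5)*2 = 15 + (144 - 18*5)*2 = 15 + (144 - 90)*2 = 15 + 54*2 = 15 + 108 = 123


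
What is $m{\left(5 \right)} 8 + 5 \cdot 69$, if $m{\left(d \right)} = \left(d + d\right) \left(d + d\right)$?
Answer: $1145$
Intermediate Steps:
$m{\left(d \right)} = 4 d^{2}$ ($m{\left(d \right)} = 2 d 2 d = 4 d^{2}$)
$m{\left(5 \right)} 8 + 5 \cdot 69 = 4 \cdot 5^{2} \cdot 8 + 5 \cdot 69 = 4 \cdot 25 \cdot 8 + 345 = 100 \cdot 8 + 345 = 800 + 345 = 1145$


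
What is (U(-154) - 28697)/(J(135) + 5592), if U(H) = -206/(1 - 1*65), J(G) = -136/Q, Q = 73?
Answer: -67028673/13058560 ≈ -5.1329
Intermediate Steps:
J(G) = -136/73
U(H) = 103/32 (U(H) = -206/(1 - 65) = -206/(-64) = -206*(-1/64) = 103/32)
(U(-154) - 28697)/(J(135) + 5592) = (103/32 - 28697)/(-136/73 + 5592) = -918201/(32*408080/73) = -918201/32*73/408080 = -67028673/13058560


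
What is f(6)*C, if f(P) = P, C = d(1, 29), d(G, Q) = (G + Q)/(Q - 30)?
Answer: -180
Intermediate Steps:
d(G, Q) = (G + Q)/(-30 + Q)
C = -30 (C = (1 + 29)/(-30 + 29) = 30/(-1) = -1*30 = -30)
f(6)*C = 6*(-30) = -180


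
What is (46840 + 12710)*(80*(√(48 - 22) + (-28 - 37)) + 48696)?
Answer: 2590186800 + 4764000*√26 ≈ 2.6145e+9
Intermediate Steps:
(46840 + 12710)*(80*(√(48 - 22) + (-28 - 37)) + 48696) = 59550*(80*(√26 - 65) + 48696) = 59550*(80*(-65 + √26) + 48696) = 59550*((-5200 + 80*√26) + 48696) = 59550*(43496 + 80*√26) = 2590186800 + 4764000*√26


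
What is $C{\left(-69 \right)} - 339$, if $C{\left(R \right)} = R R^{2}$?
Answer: $-328848$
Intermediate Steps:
$C{\left(R \right)} = R^{3}$
$C{\left(-69 \right)} - 339 = \left(-69\right)^{3} - 339 = -328509 - 339 = -328848$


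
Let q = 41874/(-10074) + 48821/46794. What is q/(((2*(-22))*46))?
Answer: 244604867/159019863024 ≈ 0.0015382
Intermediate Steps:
q = -244604867/78567126 (q = 41874*(-1/10074) + 48821*(1/46794) = -6979/1679 + 48821/46794 = -244604867/78567126 ≈ -3.1133)
q/(((2*(-22))*46)) = -244604867/(78567126*((2*(-22))*46)) = -244604867/(78567126*((-44*46))) = -244604867/78567126/(-2024) = -244604867/78567126*(-1/2024) = 244604867/159019863024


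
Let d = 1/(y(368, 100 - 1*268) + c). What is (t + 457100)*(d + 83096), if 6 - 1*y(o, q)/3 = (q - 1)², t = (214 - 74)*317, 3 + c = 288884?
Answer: 1058526286858845/25402 ≈ 4.1671e+10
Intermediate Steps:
c = 288881 (c = -3 + 288884 = 288881)
t = 44380 (t = 140*317 = 44380)
y(o, q) = 18 - 3*(-1 + q)² (y(o, q) = 18 - 3*(q - 1)² = 18 - 3*(-1 + q)²)
d = 1/203216 (d = 1/((18 - 3*(-1 + (100 - 1*268))²) + 288881) = 1/((18 - 3*(-1 + (100 - 268))²) + 288881) = 1/((18 - 3*(-1 - 168)²) + 288881) = 1/((18 - 3*(-169)²) + 288881) = 1/((18 - 3*28561) + 288881) = 1/((18 - 85683) + 288881) = 1/(-85665 + 288881) = 1/203216 ≈ 4.9209e-6)
(t + 457100)*(d + 83096) = (44380 + 457100)*(1/203216 + 83096) = 501480*(16886436737/203216) = 1058526286858845/25402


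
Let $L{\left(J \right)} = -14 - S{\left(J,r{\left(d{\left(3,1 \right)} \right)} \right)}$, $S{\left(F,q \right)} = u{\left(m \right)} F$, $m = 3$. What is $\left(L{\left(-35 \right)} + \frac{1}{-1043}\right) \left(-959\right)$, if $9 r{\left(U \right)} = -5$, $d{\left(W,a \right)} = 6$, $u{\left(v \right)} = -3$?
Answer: $\frac{17004166}{149} \approx 1.1412 \cdot 10^{5}$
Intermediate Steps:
$r{\left(U \right)} = - \frac{5}{9}$ ($r{\left(U \right)} = \frac{1}{9} \left(-5\right) = - \frac{5}{9}$)
$S{\left(F,q \right)} = - 3 F$
$L{\left(J \right)} = -14 + 3 J$ ($L{\left(J \right)} = -14 - - 3 J = -14 + 3 J$)
$\left(L{\left(-35 \right)} + \frac{1}{-1043}\right) \left(-959\right) = \left(\left(-14 + 3 \left(-35\right)\right) + \frac{1}{-1043}\right) \left(-959\right) = \left(\left(-14 - 105\right) - \frac{1}{1043}\right) \left(-959\right) = \left(-119 - \frac{1}{1043}\right) \left(-959\right) = \left(- \frac{124118}{1043}\right) \left(-959\right) = \frac{17004166}{149}$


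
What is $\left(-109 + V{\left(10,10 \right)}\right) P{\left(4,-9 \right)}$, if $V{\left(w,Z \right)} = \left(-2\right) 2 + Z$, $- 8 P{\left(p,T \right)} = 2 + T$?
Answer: $- \frac{721}{8} \approx -90.125$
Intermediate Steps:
$P{\left(p,T \right)} = - \frac{1}{4} - \frac{T}{8}$ ($P{\left(p,T \right)} = - \frac{2 + T}{8} = - \frac{1}{4} - \frac{T}{8}$)
$V{\left(w,Z \right)} = -4 + Z$
$\left(-109 + V{\left(10,10 \right)}\right) P{\left(4,-9 \right)} = \left(-109 + \left(-4 + 10\right)\right) \left(- \frac{1}{4} - - \frac{9}{8}\right) = \left(-109 + 6\right) \left(- \frac{1}{4} + \frac{9}{8}\right) = \left(-103\right) \frac{7}{8} = - \frac{721}{8}$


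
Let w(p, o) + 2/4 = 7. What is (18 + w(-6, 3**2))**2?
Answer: 2401/4 ≈ 600.25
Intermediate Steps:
w(p, o) = 13/2 (w(p, o) = -1/2 + 7 = 13/2)
(18 + w(-6, 3**2))**2 = (18 + 13/2)**2 = (49/2)**2 = 2401/4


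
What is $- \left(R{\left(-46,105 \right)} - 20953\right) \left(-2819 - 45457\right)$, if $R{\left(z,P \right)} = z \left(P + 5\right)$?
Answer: $-1255803588$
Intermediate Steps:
$R{\left(z,P \right)} = z \left(5 + P\right)$
$- \left(R{\left(-46,105 \right)} - 20953\right) \left(-2819 - 45457\right) = - \left(- 46 \left(5 + 105\right) - 20953\right) \left(-2819 - 45457\right) = - \left(\left(-46\right) 110 - 20953\right) \left(-48276\right) = - \left(-5060 - 20953\right) \left(-48276\right) = - \left(-26013\right) \left(-48276\right) = \left(-1\right) 1255803588 = -1255803588$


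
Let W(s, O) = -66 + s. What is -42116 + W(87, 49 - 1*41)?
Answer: -42095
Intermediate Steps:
-42116 + W(87, 49 - 1*41) = -42116 + (-66 + 87) = -42116 + 21 = -42095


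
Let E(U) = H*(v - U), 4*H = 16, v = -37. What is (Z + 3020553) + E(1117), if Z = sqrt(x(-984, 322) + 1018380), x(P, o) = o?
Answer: 3015937 + sqrt(1018702) ≈ 3.0169e+6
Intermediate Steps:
Z = sqrt(1018702) (Z = sqrt(322 + 1018380) = sqrt(1018702) ≈ 1009.3)
H = 4 (H = (1/4)*16 = 4)
E(U) = -148 - 4*U (E(U) = 4*(-37 - U) = -148 - 4*U)
(Z + 3020553) + E(1117) = (sqrt(1018702) + 3020553) + (-148 - 4*1117) = (3020553 + sqrt(1018702)) + (-148 - 4468) = (3020553 + sqrt(1018702)) - 4616 = 3015937 + sqrt(1018702)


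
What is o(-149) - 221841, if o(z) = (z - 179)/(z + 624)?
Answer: -105374803/475 ≈ -2.2184e+5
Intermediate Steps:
o(z) = (-179 + z)/(624 + z)
o(-149) - 221841 = (-179 - 149)/(624 - 149) - 221841 = -328/475 - 221841 = -105374803/475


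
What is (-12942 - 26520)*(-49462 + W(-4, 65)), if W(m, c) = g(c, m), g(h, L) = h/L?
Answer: 3905021403/2 ≈ 1.9525e+9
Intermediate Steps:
W(m, c) = c/m
(-12942 - 26520)*(-49462 + W(-4, 65)) = (-12942 - 26520)*(-49462 + 65/(-4)) = -39462*(-49462 + 65*(-1/4)) = -39462*(-49462 - 65/4) = -39462*(-197913/4) = 3905021403/2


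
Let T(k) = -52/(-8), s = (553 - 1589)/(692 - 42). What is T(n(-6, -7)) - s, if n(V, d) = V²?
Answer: 5261/650 ≈ 8.0938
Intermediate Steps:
s = -518/325 (s = -1036/650 = -1036*1/650 = -518/325 ≈ -1.5938)
T(k) = 13/2 (T(k) = -52*(-⅛) = 13/2)
T(n(-6, -7)) - s = 13/2 - 1*(-518/325) = 13/2 + 518/325 = 5261/650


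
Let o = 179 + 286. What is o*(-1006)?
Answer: -467790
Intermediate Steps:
o = 465
o*(-1006) = 465*(-1006) = -467790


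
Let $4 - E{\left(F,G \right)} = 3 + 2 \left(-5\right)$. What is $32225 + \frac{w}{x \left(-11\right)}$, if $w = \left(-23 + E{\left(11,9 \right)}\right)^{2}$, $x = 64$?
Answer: $\frac{1417891}{44} \approx 32225.0$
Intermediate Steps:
$E{\left(F,G \right)} = 11$ ($E{\left(F,G \right)} = 4 - \left(3 + 2 \left(-5\right)\right) = 4 - \left(3 - 10\right) = 4 - -7 = 4 + 7 = 11$)
$w = 144$ ($w = \left(-23 + 11\right)^{2} = \left(-12\right)^{2} = 144$)
$32225 + \frac{w}{x \left(-11\right)} = 32225 + \frac{144}{64 \left(-11\right)} = 32225 + \frac{144}{-704} = 32225 + 144 \left(- \frac{1}{704}\right) = 32225 - \frac{9}{44} = \frac{1417891}{44}$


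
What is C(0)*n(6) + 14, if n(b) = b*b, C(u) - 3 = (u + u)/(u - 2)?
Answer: 122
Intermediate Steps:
C(u) = 3 + 2*u/(-2 + u) (C(u) = 3 + (u + u)/(u - 2) = 3 + (2*u)/(-2 + u) = 3 + 2*u/(-2 + u))
n(b) = b²
C(0)*n(6) + 14 = ((-6 + 5*0)/(-2 + 0))*6² + 14 = ((-6 + 0)/(-2))*36 + 14 = -½*(-6)*36 + 14 = 3*36 + 14 = 108 + 14 = 122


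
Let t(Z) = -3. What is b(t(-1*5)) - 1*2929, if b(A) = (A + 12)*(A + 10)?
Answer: -2866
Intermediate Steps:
b(A) = (10 + A)*(12 + A) (b(A) = (12 + A)*(10 + A) = (10 + A)*(12 + A))
b(t(-1*5)) - 1*2929 = (120 + (-3)² + 22*(-3)) - 1*2929 = (120 + 9 - 66) - 2929 = 63 - 2929 = -2866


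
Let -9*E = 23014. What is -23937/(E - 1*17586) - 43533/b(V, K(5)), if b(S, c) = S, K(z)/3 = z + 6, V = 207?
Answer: -871935097/4169624 ≈ -209.12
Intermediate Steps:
E = -23014/9 (E = -⅑*23014 = -23014/9 ≈ -2557.1)
K(z) = 18 + 3*z (K(z) = 3*(z + 6) = 3*(6 + z) = 18 + 3*z)
-23937/(E - 1*17586) - 43533/b(V, K(5)) = -23937/(-23014/9 - 1*17586) - 43533/207 = -23937/(-23014/9 - 17586) - 43533*1/207 = -23937/(-181288/9) - 4837/23 = -23937*(-9/181288) - 4837/23 = 215433/181288 - 4837/23 = -871935097/4169624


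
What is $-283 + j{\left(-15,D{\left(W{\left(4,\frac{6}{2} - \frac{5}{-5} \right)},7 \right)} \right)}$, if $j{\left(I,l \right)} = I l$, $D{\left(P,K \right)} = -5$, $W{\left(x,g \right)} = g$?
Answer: $-208$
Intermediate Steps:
$-283 + j{\left(-15,D{\left(W{\left(4,\frac{6}{2} - \frac{5}{-5} \right)},7 \right)} \right)} = -283 - -75 = -283 + 75 = -208$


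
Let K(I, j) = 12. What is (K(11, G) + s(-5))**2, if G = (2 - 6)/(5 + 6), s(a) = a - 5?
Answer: 4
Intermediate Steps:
s(a) = -5 + a
G = -4/11 ≈ -0.36364
(K(11, G) + s(-5))**2 = (12 + (-5 - 5))**2 = (12 - 10)**2 = 2**2 = 4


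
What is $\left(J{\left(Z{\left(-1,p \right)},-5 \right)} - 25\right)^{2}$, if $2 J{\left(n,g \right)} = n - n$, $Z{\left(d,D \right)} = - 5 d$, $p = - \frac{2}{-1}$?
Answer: $625$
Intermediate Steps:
$p = 2$ ($p = \left(-2\right) \left(-1\right) = 2$)
$J{\left(n,g \right)} = 0$ ($J{\left(n,g \right)} = \frac{n - n}{2} = \frac{1}{2} \cdot 0 = 0$)
$\left(J{\left(Z{\left(-1,p \right)},-5 \right)} - 25\right)^{2} = \left(0 - 25\right)^{2} = \left(-25\right)^{2} = 625$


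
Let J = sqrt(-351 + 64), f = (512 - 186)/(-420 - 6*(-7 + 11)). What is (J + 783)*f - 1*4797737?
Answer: -355075081/74 - 163*I*sqrt(287)/222 ≈ -4.7983e+6 - 12.439*I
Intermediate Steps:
f = -163/222 (f = 326/(-420 - 6*4) = 326/(-420 - 24) = 326/(-444) = 326*(-1/444) = -163/222 ≈ -0.73423)
J = I*sqrt(287) (J = sqrt(-287) = I*sqrt(287) ≈ 16.941*I)
(J + 783)*f - 1*4797737 = (I*sqrt(287) + 783)*(-163/222) - 1*4797737 = (783 + I*sqrt(287))*(-163/222) - 4797737 = (-42543/74 - 163*I*sqrt(287)/222) - 4797737 = -355075081/74 - 163*I*sqrt(287)/222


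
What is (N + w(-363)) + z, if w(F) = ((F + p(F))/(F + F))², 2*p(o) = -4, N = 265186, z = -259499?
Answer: 2997614437/527076 ≈ 5687.3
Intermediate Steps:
p(o) = -2 (p(o) = (½)*(-4) = -2)
w(F) = (-2 + F)²/(4*F²) (w(F) = ((F - 2)/(F + F))² = ((-2 + F)/((2*F)))² = ((-2 + F)*(1/(2*F)))² = ((-2 + F)/(2*F))² = (-2 + F)²/(4*F²))
(N + w(-363)) + z = (265186 + (¼)*(-2 - 363)²/(-363)²) - 259499 = (265186 + (¼)*(1/131769)*(-365)²) - 259499 = (265186 + (¼)*(1/131769)*133225) - 259499 = (265186 + 133225/527076) - 259499 = 139773309361/527076 - 259499 = 2997614437/527076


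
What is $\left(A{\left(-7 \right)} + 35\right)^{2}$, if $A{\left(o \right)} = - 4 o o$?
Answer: $25921$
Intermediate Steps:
$A{\left(o \right)} = - 4 o^{2}$
$\left(A{\left(-7 \right)} + 35\right)^{2} = \left(- 4 \left(-7\right)^{2} + 35\right)^{2} = \left(\left(-4\right) 49 + 35\right)^{2} = \left(-196 + 35\right)^{2} = \left(-161\right)^{2} = 25921$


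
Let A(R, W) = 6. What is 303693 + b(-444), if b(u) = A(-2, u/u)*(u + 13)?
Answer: 301107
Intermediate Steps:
b(u) = 78 + 6*u (b(u) = 6*(u + 13) = 6*(13 + u) = 78 + 6*u)
303693 + b(-444) = 303693 + (78 + 6*(-444)) = 303693 + (78 - 2664) = 303693 - 2586 = 301107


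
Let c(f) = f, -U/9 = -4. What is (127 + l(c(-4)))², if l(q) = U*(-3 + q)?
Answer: 15625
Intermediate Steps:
U = 36 (U = -9*(-4) = 36)
l(q) = -108 + 36*q (l(q) = 36*(-3 + q) = -108 + 36*q)
(127 + l(c(-4)))² = (127 + (-108 + 36*(-4)))² = (127 + (-108 - 144))² = (127 - 252)² = (-125)² = 15625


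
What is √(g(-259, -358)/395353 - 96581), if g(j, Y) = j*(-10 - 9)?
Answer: 2*I*√77020378356121/56479 ≈ 310.77*I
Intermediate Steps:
g(j, Y) = -19*j (g(j, Y) = j*(-19) = -19*j)
√(g(-259, -358)/395353 - 96581) = √(-19*(-259)/395353 - 96581) = √(4921*(1/395353) - 96581) = √(703/56479 - 96581) = √(-5454797596/56479) = 2*I*√77020378356121/56479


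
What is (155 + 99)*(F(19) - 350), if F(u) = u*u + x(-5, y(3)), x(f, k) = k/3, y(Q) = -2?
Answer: 7874/3 ≈ 2624.7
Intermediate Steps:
x(f, k) = k/3 (x(f, k) = k*(⅓) = k/3)
F(u) = -⅔ + u² (F(u) = u*u + (⅓)*(-2) = u² - ⅔ = -⅔ + u²)
(155 + 99)*(F(19) - 350) = (155 + 99)*((-⅔ + 19²) - 350) = 254*((-⅔ + 361) - 350) = 254*(1081/3 - 350) = 254*(31/3) = 7874/3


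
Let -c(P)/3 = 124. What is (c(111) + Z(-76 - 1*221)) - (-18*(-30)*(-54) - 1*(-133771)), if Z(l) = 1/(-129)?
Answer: -13542808/129 ≈ -1.0498e+5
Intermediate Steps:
c(P) = -372 (c(P) = -3*124 = -372)
Z(l) = -1/129
(c(111) + Z(-76 - 1*221)) - (-18*(-30)*(-54) - 1*(-133771)) = (-372 - 1/129) - (-18*(-30)*(-54) - 1*(-133771)) = -47989/129 - (540*(-54) + 133771) = -47989/129 - (-29160 + 133771) = -47989/129 - 1*104611 = -47989/129 - 104611 = -13542808/129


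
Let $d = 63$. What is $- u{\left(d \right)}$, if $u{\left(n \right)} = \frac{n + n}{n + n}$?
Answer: $-1$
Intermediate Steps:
$u{\left(n \right)} = 1$ ($u{\left(n \right)} = \frac{2 n}{2 n} = 2 n \frac{1}{2 n} = 1$)
$- u{\left(d \right)} = \left(-1\right) 1 = -1$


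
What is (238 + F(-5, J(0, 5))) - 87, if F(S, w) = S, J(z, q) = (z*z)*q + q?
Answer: 146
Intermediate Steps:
J(z, q) = q + q*z² (J(z, q) = z²*q + q = q*z² + q = q + q*z²)
(238 + F(-5, J(0, 5))) - 87 = (238 - 5) - 87 = 233 - 87 = 146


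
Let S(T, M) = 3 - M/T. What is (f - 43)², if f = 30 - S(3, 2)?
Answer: 2116/9 ≈ 235.11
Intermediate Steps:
S(T, M) = 3 - M/T
f = 83/3 (f = 30 - (3 - 1*2/3) = 30 - (3 - 1*2*⅓) = 30 - (3 - ⅔) = 30 - 1*7/3 = 30 - 7/3 = 83/3 ≈ 27.667)
(f - 43)² = (83/3 - 43)² = (-46/3)² = 2116/9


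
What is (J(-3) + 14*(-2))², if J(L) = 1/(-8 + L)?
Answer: 95481/121 ≈ 789.10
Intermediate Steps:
(J(-3) + 14*(-2))² = (1/(-8 - 3) + 14*(-2))² = (1/(-11) - 28)² = (-1/11 - 28)² = (-309/11)² = 95481/121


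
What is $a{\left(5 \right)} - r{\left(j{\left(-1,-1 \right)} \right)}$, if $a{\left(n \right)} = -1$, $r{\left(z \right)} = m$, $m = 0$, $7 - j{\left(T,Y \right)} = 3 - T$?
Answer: $-1$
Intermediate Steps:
$j{\left(T,Y \right)} = 4 + T$ ($j{\left(T,Y \right)} = 7 - \left(3 - T\right) = 7 + \left(-3 + T\right) = 4 + T$)
$r{\left(z \right)} = 0$
$a{\left(5 \right)} - r{\left(j{\left(-1,-1 \right)} \right)} = -1 - 0 = -1 + 0 = -1$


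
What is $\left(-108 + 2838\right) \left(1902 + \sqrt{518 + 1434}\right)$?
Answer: $5192460 + 10920 \sqrt{122} \approx 5.3131 \cdot 10^{6}$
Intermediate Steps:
$\left(-108 + 2838\right) \left(1902 + \sqrt{518 + 1434}\right) = 2730 \left(1902 + \sqrt{1952}\right) = 2730 \left(1902 + 4 \sqrt{122}\right) = 5192460 + 10920 \sqrt{122}$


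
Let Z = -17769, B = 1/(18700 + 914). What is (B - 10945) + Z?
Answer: -563196395/19614 ≈ -28714.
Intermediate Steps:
B = 1/19614 ≈ 5.0984e-5
(B - 10945) + Z = (1/19614 - 10945) - 17769 = -214675229/19614 - 17769 = -563196395/19614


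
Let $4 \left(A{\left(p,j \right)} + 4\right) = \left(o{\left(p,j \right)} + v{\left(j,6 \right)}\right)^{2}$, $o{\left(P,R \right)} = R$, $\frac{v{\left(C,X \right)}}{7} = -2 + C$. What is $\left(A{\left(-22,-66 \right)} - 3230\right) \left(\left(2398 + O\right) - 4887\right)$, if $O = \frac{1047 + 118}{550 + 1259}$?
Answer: $- \frac{316032317252}{1809} \approx -1.747 \cdot 10^{8}$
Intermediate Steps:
$v{\left(C,X \right)} = -14 + 7 C$ ($v{\left(C,X \right)} = 7 \left(-2 + C\right) = -14 + 7 C$)
$A{\left(p,j \right)} = -4 + \frac{\left(-14 + 8 j\right)^{2}}{4}$ ($A{\left(p,j \right)} = -4 + \frac{\left(j + \left(-14 + 7 j\right)\right)^{2}}{4} = -4 + \frac{\left(-14 + 8 j\right)^{2}}{4}$)
$O = \frac{1165}{1809} \approx 0.644$
$\left(A{\left(-22,-66 \right)} - 3230\right) \left(\left(2398 + O\right) - 4887\right) = \left(\left(-4 + \left(-7 + 4 \left(-66\right)\right)^{2}\right) - 3230\right) \left(\left(2398 + \frac{1165}{1809}\right) - 4887\right) = \left(\left(-4 + \left(-7 - 264\right)^{2}\right) - 3230\right) \left(\frac{4339147}{1809} - 4887\right) = \left(\left(-4 + \left(-271\right)^{2}\right) - 3230\right) \left(- \frac{4501436}{1809}\right) = \left(\left(-4 + 73441\right) - 3230\right) \left(- \frac{4501436}{1809}\right) = \left(73437 - 3230\right) \left(- \frac{4501436}{1809}\right) = 70207 \left(- \frac{4501436}{1809}\right) = - \frac{316032317252}{1809}$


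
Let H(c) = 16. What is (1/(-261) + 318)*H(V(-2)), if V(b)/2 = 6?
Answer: 1327952/261 ≈ 5087.9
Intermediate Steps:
V(b) = 12 (V(b) = 2*6 = 12)
(1/(-261) + 318)*H(V(-2)) = (1/(-261) + 318)*16 = (-1/261 + 318)*16 = (82997/261)*16 = 1327952/261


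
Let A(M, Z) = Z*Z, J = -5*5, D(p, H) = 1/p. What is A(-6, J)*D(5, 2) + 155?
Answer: 280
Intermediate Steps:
J = -25
A(M, Z) = Z²
A(-6, J)*D(5, 2) + 155 = (-25)²/5 + 155 = 625*(⅕) + 155 = 125 + 155 = 280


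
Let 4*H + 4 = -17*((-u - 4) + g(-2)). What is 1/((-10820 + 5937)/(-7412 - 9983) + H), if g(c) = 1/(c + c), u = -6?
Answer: -278320/2270197 ≈ -0.12260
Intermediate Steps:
g(c) = 1/(2*c)
H = -135/16 (H = -1 + (-17*((-1*(-6) - 4) + (½)/(-2)))/4 = -1 + (-17*((6 - 4) + (½)*(-½)))/4 = -1 + (-17*(2 - ¼))/4 = -1 + (-17*7/4)/4 = -1 + (¼)*(-119/4) = -1 - 119/16 = -135/16 ≈ -8.4375)
1/((-10820 + 5937)/(-7412 - 9983) + H) = 1/((-10820 + 5937)/(-7412 - 9983) - 135/16) = 1/(-4883/(-17395) - 135/16) = 1/(-4883*(-1/17395) - 135/16) = 1/(4883/17395 - 135/16) = 1/(-2270197/278320) = -278320/2270197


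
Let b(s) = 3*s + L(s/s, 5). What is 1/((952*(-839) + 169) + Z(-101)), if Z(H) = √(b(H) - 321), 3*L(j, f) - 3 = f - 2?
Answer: -798559/637696477103 - I*√622/637696477103 ≈ -1.2523e-6 - 3.9109e-11*I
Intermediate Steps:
L(j, f) = ⅓ + f/3 (L(j, f) = 1 + (f - 2)/3 = 1 + (-2 + f)/3 = 1 + (-⅔ + f/3) = ⅓ + f/3)
b(s) = 2 + 3*s (b(s) = 3*s + (⅓ + (⅓)*5) = 3*s + (⅓ + 5/3) = 3*s + 2 = 2 + 3*s)
Z(H) = √(-319 + 3*H) (Z(H) = √((2 + 3*H) - 321) = √(-319 + 3*H))
1/((952*(-839) + 169) + Z(-101)) = 1/((952*(-839) + 169) + √(-319 + 3*(-101))) = 1/((-798728 + 169) + √(-319 - 303)) = 1/(-798559 + √(-622)) = 1/(-798559 + I*√622)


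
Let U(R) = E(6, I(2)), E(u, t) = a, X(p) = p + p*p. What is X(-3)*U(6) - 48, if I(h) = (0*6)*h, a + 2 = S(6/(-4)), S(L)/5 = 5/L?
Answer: -160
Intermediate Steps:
X(p) = p + p**2
S(L) = 25/L (S(L) = 5*(5/L) = 25/L)
a = -56/3 (a = -2 + 25/((6/(-4))) = -2 + 25/((6*(-1/4))) = -2 + 25/(-3/2) = -2 + 25*(-2/3) = -2 - 50/3 = -56/3 ≈ -18.667)
I(h) = 0 (I(h) = 0*h = 0)
E(u, t) = -56/3
U(R) = -56/3
X(-3)*U(6) - 48 = -3*(1 - 3)*(-56/3) - 48 = -3*(-2)*(-56/3) - 48 = 6*(-56/3) - 48 = -112 - 48 = -160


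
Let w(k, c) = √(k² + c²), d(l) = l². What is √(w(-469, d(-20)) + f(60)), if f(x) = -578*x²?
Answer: √(-2080800 + √379961) ≈ 1442.3*I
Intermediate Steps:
w(k, c) = √(c² + k²)
√(w(-469, d(-20)) + f(60)) = √(√(((-20)²)² + (-469)²) - 578*60²) = √(√(400² + 219961) - 578*3600) = √(√(160000 + 219961) - 2080800) = √(√379961 - 2080800) = √(-2080800 + √379961)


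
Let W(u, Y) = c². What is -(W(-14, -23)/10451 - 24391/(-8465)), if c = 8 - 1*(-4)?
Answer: -256129301/88467715 ≈ -2.8952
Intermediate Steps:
c = 12 (c = 8 + 4 = 12)
W(u, Y) = 144 (W(u, Y) = 12² = 144)
-(W(-14, -23)/10451 - 24391/(-8465)) = -(144/10451 - 24391/(-8465)) = -(144*(1/10451) - 24391*(-1/8465)) = -(144/10451 + 24391/8465) = -1*256129301/88467715 = -256129301/88467715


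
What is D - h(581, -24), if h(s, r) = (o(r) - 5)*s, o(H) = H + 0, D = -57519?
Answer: -40670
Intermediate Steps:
o(H) = H
h(s, r) = s*(-5 + r) (h(s, r) = (r - 5)*s = (-5 + r)*s = s*(-5 + r))
D - h(581, -24) = -57519 - 581*(-5 - 24) = -57519 - 581*(-29) = -57519 - 1*(-16849) = -57519 + 16849 = -40670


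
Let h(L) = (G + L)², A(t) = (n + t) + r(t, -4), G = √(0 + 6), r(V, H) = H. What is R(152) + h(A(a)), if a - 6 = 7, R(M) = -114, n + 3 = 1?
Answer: -59 + 14*√6 ≈ -24.707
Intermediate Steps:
n = -2 (n = -3 + 1 = -2)
a = 13 (a = 6 + 7 = 13)
G = √6 ≈ 2.4495
A(t) = -6 + t (A(t) = (-2 + t) - 4 = -6 + t)
h(L) = (L + √6)² (h(L) = (√6 + L)² = (L + √6)²)
R(152) + h(A(a)) = -114 + ((-6 + 13) + √6)² = -114 + (7 + √6)²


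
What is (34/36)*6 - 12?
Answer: -19/3 ≈ -6.3333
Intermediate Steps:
(34/36)*6 - 12 = (34*(1/36))*6 - 12 = (17/18)*6 - 12 = 17/3 - 12 = -19/3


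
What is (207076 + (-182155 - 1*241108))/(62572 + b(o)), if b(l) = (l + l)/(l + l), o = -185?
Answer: -216187/62573 ≈ -3.4550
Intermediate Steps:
b(l) = 1 (b(l) = (2*l)/((2*l)) = (2*l)*(1/(2*l)) = 1)
(207076 + (-182155 - 1*241108))/(62572 + b(o)) = (207076 + (-182155 - 1*241108))/(62572 + 1) = (207076 + (-182155 - 241108))/62573 = (207076 - 423263)*(1/62573) = -216187*1/62573 = -216187/62573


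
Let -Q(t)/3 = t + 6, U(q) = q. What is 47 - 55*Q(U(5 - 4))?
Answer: 1202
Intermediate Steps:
Q(t) = -18 - 3*t (Q(t) = -3*(t + 6) = -3*(6 + t) = -18 - 3*t)
47 - 55*Q(U(5 - 4)) = 47 - 55*(-18 - 3*(5 - 4)) = 47 - 55*(-18 - 3*1) = 47 - 55*(-18 - 3) = 47 - 55*(-21) = 47 + 1155 = 1202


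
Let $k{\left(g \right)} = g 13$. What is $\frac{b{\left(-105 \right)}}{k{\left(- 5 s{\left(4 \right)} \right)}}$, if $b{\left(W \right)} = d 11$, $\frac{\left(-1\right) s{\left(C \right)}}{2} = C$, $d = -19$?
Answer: $- \frac{209}{520} \approx -0.40192$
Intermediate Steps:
$s{\left(C \right)} = - 2 C$
$k{\left(g \right)} = 13 g$
$b{\left(W \right)} = -209$ ($b{\left(W \right)} = \left(-19\right) 11 = -209$)
$\frac{b{\left(-105 \right)}}{k{\left(- 5 s{\left(4 \right)} \right)}} = - \frac{209}{13 \left(- 5 \left(\left(-2\right) 4\right)\right)} = - \frac{209}{13 \left(\left(-5\right) \left(-8\right)\right)} = - \frac{209}{13 \cdot 40} = - \frac{209}{520}$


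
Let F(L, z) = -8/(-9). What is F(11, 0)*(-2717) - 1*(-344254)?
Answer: 3076550/9 ≈ 3.4184e+5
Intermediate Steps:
F(L, z) = 8/9 (F(L, z) = -8*(-⅑) = 8/9)
F(11, 0)*(-2717) - 1*(-344254) = (8/9)*(-2717) - 1*(-344254) = -21736/9 + 344254 = 3076550/9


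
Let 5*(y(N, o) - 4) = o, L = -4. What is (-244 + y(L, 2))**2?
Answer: 1435204/25 ≈ 57408.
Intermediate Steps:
y(N, o) = 4 + o/5
(-244 + y(L, 2))**2 = (-244 + (4 + (1/5)*2))**2 = (-244 + (4 + 2/5))**2 = (-244 + 22/5)**2 = (-1198/5)**2 = 1435204/25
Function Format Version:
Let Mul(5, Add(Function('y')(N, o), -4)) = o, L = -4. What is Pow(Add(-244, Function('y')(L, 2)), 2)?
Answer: Rational(1435204, 25) ≈ 57408.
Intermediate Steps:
Function('y')(N, o) = Add(4, Mul(Rational(1, 5), o))
Pow(Add(-244, Function('y')(L, 2)), 2) = Pow(Add(-244, Add(4, Mul(Rational(1, 5), 2))), 2) = Pow(Add(-244, Add(4, Rational(2, 5))), 2) = Pow(Add(-244, Rational(22, 5)), 2) = Pow(Rational(-1198, 5), 2) = Rational(1435204, 25)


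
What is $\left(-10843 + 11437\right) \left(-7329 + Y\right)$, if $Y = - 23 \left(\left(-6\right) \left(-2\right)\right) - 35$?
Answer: $-4538160$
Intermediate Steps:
$Y = -311$ ($Y = \left(-23\right) 12 - 35 = -276 - 35 = -311$)
$\left(-10843 + 11437\right) \left(-7329 + Y\right) = \left(-10843 + 11437\right) \left(-7329 - 311\right) = 594 \left(-7640\right) = -4538160$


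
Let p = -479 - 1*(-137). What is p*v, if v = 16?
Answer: -5472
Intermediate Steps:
p = -342 (p = -479 + 137 = -342)
p*v = -342*16 = -5472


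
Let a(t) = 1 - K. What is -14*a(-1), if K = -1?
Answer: -28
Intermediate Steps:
a(t) = 2 (a(t) = 1 - 1*(-1) = 1 + 1 = 2)
-14*a(-1) = -14*2 = -28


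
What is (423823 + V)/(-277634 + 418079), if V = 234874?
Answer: 658697/140445 ≈ 4.6901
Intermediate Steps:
(423823 + V)/(-277634 + 418079) = (423823 + 234874)/(-277634 + 418079) = 658697/140445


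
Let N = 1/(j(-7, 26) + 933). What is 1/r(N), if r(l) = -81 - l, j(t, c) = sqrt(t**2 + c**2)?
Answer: -2429373/196781819 - 5*sqrt(29)/5706672751 ≈ -0.012346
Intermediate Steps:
j(t, c) = sqrt(c**2 + t**2)
N = 1/(933 + 5*sqrt(29)) (N = 1/(sqrt(26**2 + (-7)**2) + 933) = 1/(sqrt(676 + 49) + 933) = 1/(sqrt(725) + 933) = 1/(5*sqrt(29) + 933) = 1/(933 + 5*sqrt(29)) ≈ 0.0010417)
1/r(N) = 1/(-81 - (933/869764 - 5*sqrt(29)/869764)) = 1/(-81 + (-933/869764 + 5*sqrt(29)/869764)) = 1/(-70451817/869764 + 5*sqrt(29)/869764)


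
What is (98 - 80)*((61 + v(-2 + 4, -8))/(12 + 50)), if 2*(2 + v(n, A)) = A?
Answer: 495/31 ≈ 15.968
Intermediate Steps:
v(n, A) = -2 + A/2
(98 - 80)*((61 + v(-2 + 4, -8))/(12 + 50)) = (98 - 80)*((61 + (-2 + (½)*(-8)))/(12 + 50)) = 18*((61 + (-2 - 4))/62) = 18*((61 - 6)*(1/62)) = 18*(55*(1/62)) = 18*(55/62) = 495/31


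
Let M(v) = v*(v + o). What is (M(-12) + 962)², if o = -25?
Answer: 1976836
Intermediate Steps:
M(v) = v*(-25 + v) (M(v) = v*(v - 25) = v*(-25 + v))
(M(-12) + 962)² = (-12*(-25 - 12) + 962)² = (-12*(-37) + 962)² = (444 + 962)² = 1406² = 1976836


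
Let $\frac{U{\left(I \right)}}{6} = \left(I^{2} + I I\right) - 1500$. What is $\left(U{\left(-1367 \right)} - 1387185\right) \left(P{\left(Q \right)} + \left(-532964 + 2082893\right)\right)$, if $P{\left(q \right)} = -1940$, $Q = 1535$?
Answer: $32551241175087$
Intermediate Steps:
$U{\left(I \right)} = -9000 + 12 I^{2}$ ($U{\left(I \right)} = 6 \left(\left(I^{2} + I I\right) - 1500\right) = 6 \left(\left(I^{2} + I^{2}\right) - 1500\right) = 6 \left(2 I^{2} - 1500\right) = 6 \left(-1500 + 2 I^{2}\right) = -9000 + 12 I^{2}$)
$\left(U{\left(-1367 \right)} - 1387185\right) \left(P{\left(Q \right)} + \left(-532964 + 2082893\right)\right) = \left(\left(-9000 + 12 \left(-1367\right)^{2}\right) - 1387185\right) \left(-1940 + \left(-532964 + 2082893\right)\right) = \left(\left(-9000 + 12 \cdot 1868689\right) - 1387185\right) \left(-1940 + 1549929\right) = \left(\left(-9000 + 22424268\right) - 1387185\right) 1547989 = \left(22415268 - 1387185\right) 1547989 = 21028083 \cdot 1547989 = 32551241175087$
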